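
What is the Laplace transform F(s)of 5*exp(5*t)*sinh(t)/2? 5/(2*((s - 5)^2-1))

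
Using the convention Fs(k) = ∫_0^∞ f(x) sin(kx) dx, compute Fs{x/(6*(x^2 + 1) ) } pi*exp(-k) /12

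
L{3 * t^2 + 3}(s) 3/s + 6/s^3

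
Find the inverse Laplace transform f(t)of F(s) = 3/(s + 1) 3*exp(-t)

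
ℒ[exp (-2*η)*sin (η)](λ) 1/ ( (λ + 2)^2 + 1)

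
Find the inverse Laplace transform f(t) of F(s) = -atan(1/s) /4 -sin(t) /(4*t) 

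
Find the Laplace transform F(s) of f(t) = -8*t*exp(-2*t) -8/(s + 2) ^2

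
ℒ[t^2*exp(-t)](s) 2/(s + 1)^3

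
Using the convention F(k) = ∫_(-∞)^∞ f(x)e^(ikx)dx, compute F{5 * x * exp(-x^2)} 5 * I * sqrt(pi) * k * exp(-k^2/4)/2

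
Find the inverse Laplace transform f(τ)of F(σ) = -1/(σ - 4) -exp(4*τ)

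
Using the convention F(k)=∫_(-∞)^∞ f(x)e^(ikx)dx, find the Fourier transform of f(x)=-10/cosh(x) -10*pi/cosh(pi*k/2)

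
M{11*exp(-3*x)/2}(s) 11*gamma(s)/(2*3^s)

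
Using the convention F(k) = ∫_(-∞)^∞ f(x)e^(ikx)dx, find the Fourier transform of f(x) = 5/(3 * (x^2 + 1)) 5 * pi * exp(-Abs(k))/3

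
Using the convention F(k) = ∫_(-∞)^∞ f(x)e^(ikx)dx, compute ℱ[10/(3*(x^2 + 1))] 10*pi*exp(-Abs(k))/3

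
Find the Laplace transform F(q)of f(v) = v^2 2/q^3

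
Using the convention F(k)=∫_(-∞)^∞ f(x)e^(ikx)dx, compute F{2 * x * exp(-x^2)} I * sqrt(pi) * k * exp(-k^2/4)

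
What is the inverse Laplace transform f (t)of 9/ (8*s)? 9/8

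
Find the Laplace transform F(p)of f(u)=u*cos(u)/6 (p^2 - 1)/(6*(p^2 + 1)^2)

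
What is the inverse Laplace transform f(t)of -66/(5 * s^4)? -11 * t^3/5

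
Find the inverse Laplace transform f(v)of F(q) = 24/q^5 v^4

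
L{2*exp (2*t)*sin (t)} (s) 2/ ( (s - 2)^2 + 1)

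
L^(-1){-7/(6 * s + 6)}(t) -7 * exp(-t)/6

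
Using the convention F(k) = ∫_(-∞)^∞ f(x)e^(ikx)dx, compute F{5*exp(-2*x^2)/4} 5*sqrt(2)*sqrt(pi)*exp(-k^2/8)/8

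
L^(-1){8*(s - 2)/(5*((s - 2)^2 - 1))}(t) 8*exp(2*t)*cosh(t)/5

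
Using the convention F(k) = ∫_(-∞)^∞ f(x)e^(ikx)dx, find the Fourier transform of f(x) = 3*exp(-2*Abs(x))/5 12/(5*(k^2 + 4))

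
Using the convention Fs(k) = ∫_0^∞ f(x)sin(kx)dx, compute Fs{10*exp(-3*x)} 10*k/(k^2 + 9)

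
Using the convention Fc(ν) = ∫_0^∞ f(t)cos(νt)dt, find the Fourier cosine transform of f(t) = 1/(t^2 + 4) pi * exp(-2 * ν)/4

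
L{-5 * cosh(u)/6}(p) -5 * p/(6 * p^2-6)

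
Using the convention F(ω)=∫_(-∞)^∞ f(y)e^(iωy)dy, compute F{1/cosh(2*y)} pi/(2*cosh(pi*ω/4))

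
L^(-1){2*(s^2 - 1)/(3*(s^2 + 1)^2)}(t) 2*t*cos(t)/3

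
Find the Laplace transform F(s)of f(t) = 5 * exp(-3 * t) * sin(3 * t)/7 15/(7 * ((s+3)^2+9))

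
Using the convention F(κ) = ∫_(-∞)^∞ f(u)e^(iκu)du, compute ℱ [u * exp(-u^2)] I * sqrt(pi) * κ * exp(-κ^2/4)/2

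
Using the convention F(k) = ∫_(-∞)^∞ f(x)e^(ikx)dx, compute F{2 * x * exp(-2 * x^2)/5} sqrt(2) * I * sqrt(pi) * k * exp(-k^2/8)/20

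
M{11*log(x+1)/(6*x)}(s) -11*pi*csc(pi*s)/(6*s - 6)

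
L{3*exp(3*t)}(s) 3/(s - 3)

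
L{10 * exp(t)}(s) 10/(s - 1)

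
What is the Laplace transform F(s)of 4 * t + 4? 4/s + 4/s^2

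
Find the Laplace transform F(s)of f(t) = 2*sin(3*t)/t 2*atan(3/s)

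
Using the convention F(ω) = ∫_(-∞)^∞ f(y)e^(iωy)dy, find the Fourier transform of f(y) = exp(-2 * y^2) sqrt(2) * sqrt(pi) * exp(-ω^2/8)/2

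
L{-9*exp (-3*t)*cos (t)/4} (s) 9*(-s - 3)/ (4*( (s + 3)^2 + 1))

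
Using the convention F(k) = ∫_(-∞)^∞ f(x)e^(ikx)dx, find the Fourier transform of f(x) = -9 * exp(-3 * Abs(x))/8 -27/(4 * k^2 + 36)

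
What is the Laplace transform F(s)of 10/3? 10/(3*s)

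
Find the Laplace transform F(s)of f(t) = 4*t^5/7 480/(7*s^6)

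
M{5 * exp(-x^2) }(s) 5 * gamma(s/2) /2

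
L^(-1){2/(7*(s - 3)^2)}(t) 2*t*exp(3*t)/7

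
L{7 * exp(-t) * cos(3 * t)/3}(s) 7 * (s+1)/(3 * ((s+1)^2+9))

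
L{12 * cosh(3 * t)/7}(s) 12 * s/(7 * (s^2 - 9))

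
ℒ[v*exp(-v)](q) (q + 1)^(-2)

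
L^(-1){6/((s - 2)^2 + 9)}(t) 2*exp(2*t)*sin(3*t)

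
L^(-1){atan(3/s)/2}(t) sin(3 * t)/(2 * t)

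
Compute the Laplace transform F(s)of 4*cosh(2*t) 4*s/(s^2 - 4)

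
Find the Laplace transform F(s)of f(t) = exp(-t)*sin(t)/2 1/(2*((s + 1)^2 + 1))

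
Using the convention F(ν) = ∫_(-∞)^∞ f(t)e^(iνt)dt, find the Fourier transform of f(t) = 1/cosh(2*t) pi/(2*cosh(pi*ν/4))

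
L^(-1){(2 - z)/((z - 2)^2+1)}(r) -exp(2 * r) * cos(r)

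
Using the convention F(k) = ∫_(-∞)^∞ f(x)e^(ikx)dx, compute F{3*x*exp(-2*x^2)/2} 3*sqrt(2)*I*sqrt(pi)*k*exp(-k^2/8)/16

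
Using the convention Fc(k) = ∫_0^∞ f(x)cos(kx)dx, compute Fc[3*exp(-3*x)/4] 9/(4*(k^2 + 9))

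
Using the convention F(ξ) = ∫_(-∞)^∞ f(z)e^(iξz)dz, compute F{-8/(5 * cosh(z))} -8 * pi/(5 * cosh(pi * ξ/2))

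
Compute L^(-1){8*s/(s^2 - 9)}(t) 8*cosh(3*t)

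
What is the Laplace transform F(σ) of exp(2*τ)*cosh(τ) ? (σ - 2) /((σ - 2) ^2 - 1) 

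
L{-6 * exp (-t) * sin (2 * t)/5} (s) -12/ (5 * (s+1)^2+20)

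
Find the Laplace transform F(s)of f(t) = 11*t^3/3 22/s^4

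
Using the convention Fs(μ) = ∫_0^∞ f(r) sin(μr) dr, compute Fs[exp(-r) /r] atan(μ) 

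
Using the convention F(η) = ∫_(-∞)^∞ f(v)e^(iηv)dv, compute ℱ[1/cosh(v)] pi/cosh(pi*η/2)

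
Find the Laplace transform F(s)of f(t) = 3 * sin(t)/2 3/(2 * (s^2 + 1))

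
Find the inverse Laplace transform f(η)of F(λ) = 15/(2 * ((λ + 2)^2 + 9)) 5 * exp(-2 * η) * sin(3 * η)/2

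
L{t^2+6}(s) 6/s+2/s^3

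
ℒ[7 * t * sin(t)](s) 14 * s/(s^2 + 1)^2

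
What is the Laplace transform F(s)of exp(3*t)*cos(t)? (s - 3)/((s - 3)^2+1)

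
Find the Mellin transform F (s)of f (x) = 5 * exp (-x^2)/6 5 * gamma (s/2)/12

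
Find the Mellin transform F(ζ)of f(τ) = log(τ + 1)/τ -pi * csc(pi * ζ)/(ζ - 1)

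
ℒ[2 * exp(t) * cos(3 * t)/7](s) 2 * (s - 1)/(7 * ((s - 1)^2 + 9))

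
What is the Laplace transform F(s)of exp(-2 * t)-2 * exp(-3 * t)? 1/(s + 2)-2/(s + 3)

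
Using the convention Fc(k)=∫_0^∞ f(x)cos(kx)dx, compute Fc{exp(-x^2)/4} sqrt(pi)*exp(-k^2/4)/8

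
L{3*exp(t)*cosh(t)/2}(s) 3*(s - 1)/(2*s*(s - 2))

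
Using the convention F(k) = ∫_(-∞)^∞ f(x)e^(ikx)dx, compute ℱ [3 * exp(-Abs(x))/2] 3/(k^2 + 1)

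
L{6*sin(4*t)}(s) 24/(s^2+16)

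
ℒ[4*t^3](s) 24/s^4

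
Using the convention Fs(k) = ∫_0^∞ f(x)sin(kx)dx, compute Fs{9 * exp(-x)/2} 9 * k/(2 * (k^2 + 1))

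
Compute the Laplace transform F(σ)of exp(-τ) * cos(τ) (σ+1)/((σ+1)^2+1)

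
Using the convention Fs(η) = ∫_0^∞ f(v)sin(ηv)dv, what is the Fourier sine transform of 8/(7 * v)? 4 * pi/7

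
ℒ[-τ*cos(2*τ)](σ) (4 - σ^2)/(σ^2 + 4)^2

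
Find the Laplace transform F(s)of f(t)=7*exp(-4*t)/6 7/(6*(s + 4))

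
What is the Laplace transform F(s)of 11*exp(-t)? 11/(s + 1)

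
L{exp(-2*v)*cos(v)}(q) (q+2)/((q+2)^2+1)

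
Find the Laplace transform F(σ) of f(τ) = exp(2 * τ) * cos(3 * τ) (σ - 2) /((σ - 2) ^2 + 9) 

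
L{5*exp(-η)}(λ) 5/(λ + 1)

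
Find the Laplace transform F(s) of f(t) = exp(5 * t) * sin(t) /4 1/(4 * ((s - 5) ^2 + 1) ) 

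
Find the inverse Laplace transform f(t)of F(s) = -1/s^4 -t^3/6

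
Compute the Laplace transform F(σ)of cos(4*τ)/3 σ/(3*(σ^2 + 16))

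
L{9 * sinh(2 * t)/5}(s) 18/(5 * (s^2 - 4))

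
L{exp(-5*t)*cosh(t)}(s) (s+5)/((s+5)^2 - 1)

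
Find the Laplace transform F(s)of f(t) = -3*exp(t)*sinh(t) -3/(s*(s - 2))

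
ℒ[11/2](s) 11/(2 * s)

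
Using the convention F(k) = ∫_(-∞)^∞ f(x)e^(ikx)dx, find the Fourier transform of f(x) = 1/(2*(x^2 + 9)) pi*exp(-3*Abs(k))/6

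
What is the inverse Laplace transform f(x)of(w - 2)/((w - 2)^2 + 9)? exp(2*x)*cos(3*x)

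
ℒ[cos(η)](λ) λ/(λ^2 + 1)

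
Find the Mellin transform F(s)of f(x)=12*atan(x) -6*pi*sec(pi*s/2)/s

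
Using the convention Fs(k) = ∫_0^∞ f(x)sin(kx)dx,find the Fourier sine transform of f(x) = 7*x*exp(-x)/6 7*k/(3*(k^2 + 1)^2)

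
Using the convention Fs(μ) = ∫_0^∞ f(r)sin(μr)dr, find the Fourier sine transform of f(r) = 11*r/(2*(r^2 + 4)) 11*pi*exp(-2*μ)/4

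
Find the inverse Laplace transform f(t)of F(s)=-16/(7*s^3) -8*t^2/7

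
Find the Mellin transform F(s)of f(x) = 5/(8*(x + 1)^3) 5*pi*(s - 2)*(s - 1)/(16*sin(pi*s))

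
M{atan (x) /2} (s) -pi*sec (pi*s/2) / (4*s) 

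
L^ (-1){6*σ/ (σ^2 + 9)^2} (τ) τ*sin (3*τ)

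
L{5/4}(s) 5/(4*s)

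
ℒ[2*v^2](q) 4/q^3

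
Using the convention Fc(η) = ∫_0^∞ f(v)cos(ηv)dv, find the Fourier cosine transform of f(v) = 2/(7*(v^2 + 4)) pi*exp(-2*η)/14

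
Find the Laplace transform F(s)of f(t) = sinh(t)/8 1/(8*(s^2 - 1))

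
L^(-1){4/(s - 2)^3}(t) 2 * t^2 * exp(2 * t)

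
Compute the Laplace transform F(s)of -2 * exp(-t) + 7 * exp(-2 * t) 7/(s + 2) - 2/(s + 1)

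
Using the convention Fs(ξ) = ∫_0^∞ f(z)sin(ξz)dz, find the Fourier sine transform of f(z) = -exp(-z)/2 -ξ/(2*ξ^2 + 2)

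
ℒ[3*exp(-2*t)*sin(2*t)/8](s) 3/(4*((s + 2)^2 + 4))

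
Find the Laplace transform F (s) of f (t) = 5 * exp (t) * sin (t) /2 5/ (2 * ( (s - 1) ^2+1) ) 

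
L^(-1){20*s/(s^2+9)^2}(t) 10*t*sin(3*t)/3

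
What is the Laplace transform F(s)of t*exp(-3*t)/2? 1/(2*(s + 3)^2)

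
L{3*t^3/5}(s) 18/(5*s^4)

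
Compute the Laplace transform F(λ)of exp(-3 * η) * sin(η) 1/((λ + 3)^2 + 1)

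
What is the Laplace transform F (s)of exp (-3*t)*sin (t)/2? 1/ (2*( (s + 3)^2 + 1))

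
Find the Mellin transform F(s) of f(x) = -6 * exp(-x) -6 * gamma(s) 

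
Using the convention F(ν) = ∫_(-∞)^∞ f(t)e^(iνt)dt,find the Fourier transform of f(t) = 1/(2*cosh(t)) pi/(2*cosh(pi*ν/2))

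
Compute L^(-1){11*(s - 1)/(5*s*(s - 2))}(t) 11*exp(t)*cosh(t)/5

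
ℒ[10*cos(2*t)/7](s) 10*s/(7*(s^2 + 4))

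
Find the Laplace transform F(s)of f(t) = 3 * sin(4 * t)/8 3/(2 * (s^2 + 16))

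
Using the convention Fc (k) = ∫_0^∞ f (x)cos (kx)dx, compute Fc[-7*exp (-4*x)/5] -28/ (5*k^2 + 80)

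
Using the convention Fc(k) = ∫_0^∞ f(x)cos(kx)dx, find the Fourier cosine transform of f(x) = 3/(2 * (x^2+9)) pi * exp(-3 * k)/4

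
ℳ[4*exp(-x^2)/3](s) 2*gamma(s/2)/3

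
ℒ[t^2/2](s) s^(-3)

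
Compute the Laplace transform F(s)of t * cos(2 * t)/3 (s^2 - 4)/(3 * (s^2+4)^2)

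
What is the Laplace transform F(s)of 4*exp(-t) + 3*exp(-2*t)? 3/(s + 2) + 4/(s + 1)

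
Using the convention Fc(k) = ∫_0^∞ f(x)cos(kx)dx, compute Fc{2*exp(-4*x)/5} 8/(5*(k^2 + 16))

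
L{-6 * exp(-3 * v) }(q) -6/(q+3) 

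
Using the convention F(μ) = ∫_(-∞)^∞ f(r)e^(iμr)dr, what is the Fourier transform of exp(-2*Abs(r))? 4/(μ^2 + 4)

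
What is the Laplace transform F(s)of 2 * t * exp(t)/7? 2/(7 * (s - 1)^2)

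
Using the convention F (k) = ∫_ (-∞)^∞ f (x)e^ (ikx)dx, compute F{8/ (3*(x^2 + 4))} 4*pi*exp (-2*Abs (k))/3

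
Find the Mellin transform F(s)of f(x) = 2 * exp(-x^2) gamma(s/2)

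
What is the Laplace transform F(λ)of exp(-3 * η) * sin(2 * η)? 2/((λ + 3)^2 + 4)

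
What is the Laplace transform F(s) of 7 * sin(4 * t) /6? 14/(3 * (s^2 + 16) ) 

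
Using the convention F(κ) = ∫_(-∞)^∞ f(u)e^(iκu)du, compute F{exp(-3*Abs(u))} 6/(κ^2 + 9)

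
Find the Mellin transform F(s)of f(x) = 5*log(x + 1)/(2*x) -5*pi*csc(pi*s)/(2*s - 2)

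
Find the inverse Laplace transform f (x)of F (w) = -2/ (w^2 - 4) -sinh (2*x)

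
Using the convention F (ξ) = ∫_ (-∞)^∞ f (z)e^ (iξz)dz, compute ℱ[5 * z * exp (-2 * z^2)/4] 5 * sqrt (2) * I * sqrt (pi) * ξ * exp (-ξ^2/8)/32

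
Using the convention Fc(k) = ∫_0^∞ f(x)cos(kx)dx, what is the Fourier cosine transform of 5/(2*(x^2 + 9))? 5*pi*exp(-3*k)/12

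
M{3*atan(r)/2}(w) -3*pi*sec(pi*w/2)/(4*w)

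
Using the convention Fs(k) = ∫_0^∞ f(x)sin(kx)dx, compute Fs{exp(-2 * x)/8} k/(8 * (k^2+4))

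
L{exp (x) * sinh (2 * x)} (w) 2/ ( (w - 1)^2 - 4)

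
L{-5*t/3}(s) -5/(3*s^2)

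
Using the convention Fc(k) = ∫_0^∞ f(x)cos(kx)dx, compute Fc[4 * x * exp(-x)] 4 * (1 - k^2)/(k^2 + 1)^2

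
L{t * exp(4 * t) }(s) (s - 4) ^(-2) 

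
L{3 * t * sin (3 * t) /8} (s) 9 * s/ (4 * (s^2 + 9) ^2) 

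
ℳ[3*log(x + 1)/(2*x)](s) -3*pi*csc(pi*s)/(2*s - 2)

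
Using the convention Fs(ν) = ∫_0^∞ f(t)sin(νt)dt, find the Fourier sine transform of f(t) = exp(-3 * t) ν/(ν^2 + 9)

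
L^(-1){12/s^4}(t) 2 * t^3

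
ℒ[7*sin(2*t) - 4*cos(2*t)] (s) 14/(s^2 + 4) - 4*s/(s^2 + 4)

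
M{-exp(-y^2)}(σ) -gamma(σ/2)/2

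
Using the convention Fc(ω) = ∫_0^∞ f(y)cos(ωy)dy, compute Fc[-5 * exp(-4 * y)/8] -5/(2 * ω^2 + 32)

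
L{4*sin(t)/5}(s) 4/(5*(s^2+1))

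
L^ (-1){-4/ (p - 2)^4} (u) -2 * u^3 * exp (2 * u)/3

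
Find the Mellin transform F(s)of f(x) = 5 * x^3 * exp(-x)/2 5 * gamma(s + 3)/2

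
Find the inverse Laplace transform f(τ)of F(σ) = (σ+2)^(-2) τ * exp(-2 * τ)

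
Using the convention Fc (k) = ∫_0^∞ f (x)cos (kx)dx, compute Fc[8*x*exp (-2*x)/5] 8*(4 - k^2)/ (5*(k^2 + 4)^2)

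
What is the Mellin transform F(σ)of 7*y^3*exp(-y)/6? 7*gamma(σ + 3)/6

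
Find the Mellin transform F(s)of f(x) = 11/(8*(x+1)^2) -11*pi*(s - 1)/(8*sin(pi*s))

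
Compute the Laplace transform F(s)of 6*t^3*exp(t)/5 36/(5*(s - 1)^4)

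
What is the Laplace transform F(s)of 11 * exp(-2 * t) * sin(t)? 11/((s + 2)^2 + 1)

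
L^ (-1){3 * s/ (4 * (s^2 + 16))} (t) 3 * cos (4 * t)/4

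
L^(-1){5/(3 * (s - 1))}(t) 5 * exp(t)/3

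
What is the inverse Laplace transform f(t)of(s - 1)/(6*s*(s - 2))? exp(t)*cosh(t)/6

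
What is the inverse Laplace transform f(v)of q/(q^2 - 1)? cosh(v)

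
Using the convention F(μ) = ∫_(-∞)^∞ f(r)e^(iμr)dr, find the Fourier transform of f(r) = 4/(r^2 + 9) 4*pi*exp(-3*Abs(μ))/3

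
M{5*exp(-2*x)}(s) 5*gamma(s)/2^s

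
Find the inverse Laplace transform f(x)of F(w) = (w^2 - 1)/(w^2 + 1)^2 x*cos(x)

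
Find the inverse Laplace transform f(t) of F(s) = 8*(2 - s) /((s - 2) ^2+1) -8*exp(2*t)*cos(t) 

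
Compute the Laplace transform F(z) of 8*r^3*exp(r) 48/(z - 1) ^4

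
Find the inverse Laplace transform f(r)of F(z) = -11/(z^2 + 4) -11*sin(2*r)/2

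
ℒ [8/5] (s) 8/(5*s)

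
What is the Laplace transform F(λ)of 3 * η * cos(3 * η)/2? 3 * (λ^2 - 9)/(2 * (λ^2 + 9)^2)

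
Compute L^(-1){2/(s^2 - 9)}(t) 2 * sinh(3 * t)/3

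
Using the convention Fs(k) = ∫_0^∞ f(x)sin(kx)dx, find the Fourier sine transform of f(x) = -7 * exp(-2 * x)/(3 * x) -7 * atan(k/2)/3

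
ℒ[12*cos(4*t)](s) 12*s/(s^2+16)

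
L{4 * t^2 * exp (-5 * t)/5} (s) 8/ (5 * (s + 5)^3)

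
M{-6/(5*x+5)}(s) -6*pi*csc(pi*s)/5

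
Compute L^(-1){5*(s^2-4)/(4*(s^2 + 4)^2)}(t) 5*t*cos(2*t)/4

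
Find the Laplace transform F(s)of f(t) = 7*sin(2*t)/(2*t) 7*atan(2/s)/2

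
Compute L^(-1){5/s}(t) 5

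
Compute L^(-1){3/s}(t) 3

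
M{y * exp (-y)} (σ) gamma (σ + 1)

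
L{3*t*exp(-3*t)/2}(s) 3/(2*(s + 3)^2)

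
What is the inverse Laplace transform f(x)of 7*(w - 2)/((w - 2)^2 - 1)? 7*exp(2*x)*cosh(x)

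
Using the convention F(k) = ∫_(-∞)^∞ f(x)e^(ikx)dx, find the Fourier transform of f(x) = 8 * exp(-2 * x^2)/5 4 * sqrt(2) * sqrt(pi) * exp(-k^2/8)/5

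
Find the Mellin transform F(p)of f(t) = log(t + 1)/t -pi*csc(pi*p)/(p - 1)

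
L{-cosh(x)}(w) -w/(w^2 - 1)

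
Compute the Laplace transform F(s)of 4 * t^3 24/s^4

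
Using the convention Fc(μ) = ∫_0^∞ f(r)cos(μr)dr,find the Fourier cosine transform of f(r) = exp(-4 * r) 4/(μ^2 + 16)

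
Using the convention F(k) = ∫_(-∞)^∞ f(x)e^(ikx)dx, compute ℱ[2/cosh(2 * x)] pi/cosh(pi * k/4)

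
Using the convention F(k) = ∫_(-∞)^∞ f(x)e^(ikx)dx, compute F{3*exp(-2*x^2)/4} 3*sqrt(2)*sqrt(pi)*exp(-k^2/8)/8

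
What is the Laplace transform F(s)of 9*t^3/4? 27/(2*s^4)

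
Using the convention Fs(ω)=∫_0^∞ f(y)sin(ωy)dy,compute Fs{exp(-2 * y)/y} atan(ω/2)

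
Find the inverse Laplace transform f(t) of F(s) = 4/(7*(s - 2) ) 4*exp(2*t) /7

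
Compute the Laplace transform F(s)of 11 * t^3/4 33/(2 * s^4)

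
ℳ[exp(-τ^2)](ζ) gamma(ζ/2)/2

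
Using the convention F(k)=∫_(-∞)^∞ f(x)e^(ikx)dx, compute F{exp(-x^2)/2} sqrt(pi)*exp(-k^2/4)/2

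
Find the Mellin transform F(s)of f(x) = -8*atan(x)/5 4*pi*sec(pi*s/2)/(5*s)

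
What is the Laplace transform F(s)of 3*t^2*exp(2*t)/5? 6/(5*(s - 2)^3)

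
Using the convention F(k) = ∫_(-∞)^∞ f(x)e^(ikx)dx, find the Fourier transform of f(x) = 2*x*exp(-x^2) I*sqrt(pi)*k*exp(-k^2/4)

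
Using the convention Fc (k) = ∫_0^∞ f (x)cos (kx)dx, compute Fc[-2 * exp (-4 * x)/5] -8/ (5 * k^2 + 80)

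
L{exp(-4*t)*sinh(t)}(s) 1/((s+4)^2 - 1)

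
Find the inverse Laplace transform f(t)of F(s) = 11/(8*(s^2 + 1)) 11*sin(t)/8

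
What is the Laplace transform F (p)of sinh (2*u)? 2/ (p^2 - 4)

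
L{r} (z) z^ (-2)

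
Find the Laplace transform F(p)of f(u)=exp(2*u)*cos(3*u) (p - 2)/((p - 2)^2+9)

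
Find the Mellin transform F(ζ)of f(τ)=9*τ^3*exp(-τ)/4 9*gamma(ζ + 3)/4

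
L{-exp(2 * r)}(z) -1/(z - 2)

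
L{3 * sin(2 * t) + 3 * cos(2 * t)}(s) 3 * s/(s^2 + 4) + 6/(s^2 + 4)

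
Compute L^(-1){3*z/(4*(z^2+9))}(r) 3*cos(3*r)/4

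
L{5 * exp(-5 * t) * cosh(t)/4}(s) 5 * (s + 5)/(4 * ((s + 5)^2 - 1))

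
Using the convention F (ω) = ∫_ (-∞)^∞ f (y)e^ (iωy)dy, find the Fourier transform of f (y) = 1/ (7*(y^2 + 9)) pi*exp (-3*Abs (ω))/21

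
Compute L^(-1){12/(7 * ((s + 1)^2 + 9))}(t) 4 * exp(-t) * sin(3 * t)/7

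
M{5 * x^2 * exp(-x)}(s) 5 * gamma(s + 2)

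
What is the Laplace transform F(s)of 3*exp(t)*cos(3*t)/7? 3*(s - 1)/(7*((s - 1)^2+9))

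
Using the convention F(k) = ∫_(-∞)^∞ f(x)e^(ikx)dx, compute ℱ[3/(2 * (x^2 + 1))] 3 * pi * exp(-Abs(k))/2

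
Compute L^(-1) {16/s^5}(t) 2*t^4/3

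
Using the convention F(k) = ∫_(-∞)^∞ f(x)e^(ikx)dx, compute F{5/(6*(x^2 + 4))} 5*pi*exp(-2*Abs(k))/12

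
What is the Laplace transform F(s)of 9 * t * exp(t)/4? 9/(4 * (s - 1)^2)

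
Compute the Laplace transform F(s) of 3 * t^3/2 9/s^4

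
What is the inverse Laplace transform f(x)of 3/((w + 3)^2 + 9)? exp(-3*x)*sin(3*x)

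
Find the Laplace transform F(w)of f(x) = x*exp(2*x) (w - 2)^(-2)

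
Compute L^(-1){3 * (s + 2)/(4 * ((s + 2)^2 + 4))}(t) 3 * exp(-2 * t) * cos(2 * t)/4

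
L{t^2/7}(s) 2/(7 * s^3)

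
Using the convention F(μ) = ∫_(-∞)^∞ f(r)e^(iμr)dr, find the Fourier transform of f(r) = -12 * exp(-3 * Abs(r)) -72/(μ^2 + 9)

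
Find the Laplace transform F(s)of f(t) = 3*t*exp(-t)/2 3/(2*(s + 1)^2)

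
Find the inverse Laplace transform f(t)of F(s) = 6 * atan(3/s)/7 6 * sin(3 * t)/(7 * t)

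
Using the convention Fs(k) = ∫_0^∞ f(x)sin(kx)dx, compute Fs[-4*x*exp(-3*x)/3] -8*k/(k^2 + 9)^2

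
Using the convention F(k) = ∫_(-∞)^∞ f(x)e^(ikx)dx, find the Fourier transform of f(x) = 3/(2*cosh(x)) 3*pi/(2*cosh(pi*k/2))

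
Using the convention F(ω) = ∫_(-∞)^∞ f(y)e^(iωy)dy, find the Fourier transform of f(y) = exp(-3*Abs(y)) 6/(ω^2 + 9)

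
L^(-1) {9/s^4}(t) 3*t^3/2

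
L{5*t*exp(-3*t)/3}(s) 5/(3*(s + 3)^2)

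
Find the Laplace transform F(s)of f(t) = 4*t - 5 4/s^2 - 5/s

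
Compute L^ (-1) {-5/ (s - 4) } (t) -5*exp (4*t) 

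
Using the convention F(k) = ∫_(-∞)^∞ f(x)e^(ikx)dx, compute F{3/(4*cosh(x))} 3*pi/(4*cosh(pi*k/2))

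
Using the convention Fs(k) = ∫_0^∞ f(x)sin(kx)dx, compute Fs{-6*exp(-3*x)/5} -6*k/(5*k^2 + 45)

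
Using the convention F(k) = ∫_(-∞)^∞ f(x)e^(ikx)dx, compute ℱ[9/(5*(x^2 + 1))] 9*pi*exp(-Abs(k))/5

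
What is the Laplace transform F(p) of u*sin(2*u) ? 4*p/(p^2 + 4) ^2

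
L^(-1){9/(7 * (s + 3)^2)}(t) 9 * t * exp(-3 * t)/7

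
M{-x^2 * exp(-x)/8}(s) -gamma(s + 2)/8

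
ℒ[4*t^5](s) 480/s^6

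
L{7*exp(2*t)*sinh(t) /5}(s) 7/(5*((s - 2) ^2 - 1) ) 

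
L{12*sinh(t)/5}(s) 12/(5*(s^2-1))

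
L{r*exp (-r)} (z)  (z + 1)^ (-2)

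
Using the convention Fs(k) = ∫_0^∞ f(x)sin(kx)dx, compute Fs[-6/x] -3*pi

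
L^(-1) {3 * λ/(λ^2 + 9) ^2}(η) η * sin(3 * η) /2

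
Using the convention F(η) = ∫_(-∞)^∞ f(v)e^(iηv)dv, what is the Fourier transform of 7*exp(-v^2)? 7*sqrt(pi)*exp(-η^2/4)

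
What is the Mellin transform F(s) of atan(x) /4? -pi*sec(pi*s/2) /(8*s) 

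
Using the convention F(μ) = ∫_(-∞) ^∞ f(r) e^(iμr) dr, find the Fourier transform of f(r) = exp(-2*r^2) sqrt(2)*sqrt(pi)*exp(-μ^2/8) /2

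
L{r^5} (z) 120/z^6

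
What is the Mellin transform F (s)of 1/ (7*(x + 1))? pi*csc (pi*s)/7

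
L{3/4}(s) 3/(4 * s)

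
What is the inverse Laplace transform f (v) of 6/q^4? v^3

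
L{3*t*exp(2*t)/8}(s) 3/(8*(s - 2)^2)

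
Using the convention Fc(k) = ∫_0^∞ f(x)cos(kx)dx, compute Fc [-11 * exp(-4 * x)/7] -44/(7 * k^2 + 112)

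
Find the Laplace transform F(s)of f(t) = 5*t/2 5/(2*s^2)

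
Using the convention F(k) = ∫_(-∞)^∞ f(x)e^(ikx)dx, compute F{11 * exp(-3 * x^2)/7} 11 * sqrt(3) * sqrt(pi) * exp(-k^2/12)/21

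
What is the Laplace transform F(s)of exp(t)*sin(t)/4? 1/(4*((s - 1)^2 + 1))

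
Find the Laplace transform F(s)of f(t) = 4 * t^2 8/s^3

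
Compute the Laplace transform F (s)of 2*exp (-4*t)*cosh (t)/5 2*(s + 4)/ (5*( (s + 4)^2-1))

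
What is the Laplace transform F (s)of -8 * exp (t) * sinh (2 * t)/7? -16/ (7 * (s - 1)^2 - 28)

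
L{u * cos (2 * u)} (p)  (p^2 - 4)/ (p^2 + 4)^2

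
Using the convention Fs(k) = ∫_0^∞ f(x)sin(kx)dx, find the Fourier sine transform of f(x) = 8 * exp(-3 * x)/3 8 * k/(3 * (k^2 + 9))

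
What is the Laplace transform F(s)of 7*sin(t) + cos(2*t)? 7/(s^2 + 1) + s/(s^2 + 4)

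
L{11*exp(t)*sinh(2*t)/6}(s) 11/(3*((s - 1)^2 - 4))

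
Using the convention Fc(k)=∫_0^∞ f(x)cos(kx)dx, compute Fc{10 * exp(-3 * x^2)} 5 * sqrt(3) * sqrt(pi) * exp(-k^2/12)/3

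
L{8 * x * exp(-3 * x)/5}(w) 8/(5 * (w + 3)^2)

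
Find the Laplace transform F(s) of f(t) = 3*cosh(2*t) 3*s/(s^2-4) 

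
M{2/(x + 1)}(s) 2 * pi * csc(pi * s)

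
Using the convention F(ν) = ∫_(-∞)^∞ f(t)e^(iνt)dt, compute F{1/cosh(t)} pi/cosh(pi * ν/2)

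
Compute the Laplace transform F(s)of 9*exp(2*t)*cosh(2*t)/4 9*(s - 2)/(4*s*(s - 4))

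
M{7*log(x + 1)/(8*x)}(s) -7*pi*csc(pi*s)/(8*s - 8)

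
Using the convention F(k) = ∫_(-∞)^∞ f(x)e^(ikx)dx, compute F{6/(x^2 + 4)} 3 * pi * exp(-2 * Abs(k))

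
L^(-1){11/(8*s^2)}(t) 11*t/8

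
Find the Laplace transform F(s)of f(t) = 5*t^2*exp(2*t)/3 10/(3*(s - 2)^3)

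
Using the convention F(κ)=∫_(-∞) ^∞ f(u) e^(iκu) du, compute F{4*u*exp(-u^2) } 2*I*sqrt(pi)*κ*exp(-κ^2/4) 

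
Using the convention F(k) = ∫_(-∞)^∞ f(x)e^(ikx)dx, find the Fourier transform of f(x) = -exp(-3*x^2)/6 -sqrt(3)*sqrt(pi)*exp(-k^2/12)/18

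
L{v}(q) q^(-2)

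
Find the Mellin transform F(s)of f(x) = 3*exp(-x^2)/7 3*gamma(s/2)/14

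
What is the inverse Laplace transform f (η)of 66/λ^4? 11 * η^3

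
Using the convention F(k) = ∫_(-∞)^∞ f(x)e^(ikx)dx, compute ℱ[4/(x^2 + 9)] 4*pi*exp(-3*Abs(k))/3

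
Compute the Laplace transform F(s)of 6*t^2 12/s^3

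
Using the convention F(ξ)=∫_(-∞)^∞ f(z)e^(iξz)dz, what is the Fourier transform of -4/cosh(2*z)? -2*pi/cosh(pi*ξ/4)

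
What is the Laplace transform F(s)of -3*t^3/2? -9/s^4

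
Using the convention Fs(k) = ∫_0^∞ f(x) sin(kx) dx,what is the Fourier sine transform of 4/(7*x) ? 2*pi/7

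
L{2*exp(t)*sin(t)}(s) 2/((s - 1)^2 + 1)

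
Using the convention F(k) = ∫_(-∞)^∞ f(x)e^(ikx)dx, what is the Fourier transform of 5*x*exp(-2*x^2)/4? 5*sqrt(2)*I*sqrt(pi)*k*exp(-k^2/8)/32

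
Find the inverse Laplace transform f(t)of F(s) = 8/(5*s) 8/5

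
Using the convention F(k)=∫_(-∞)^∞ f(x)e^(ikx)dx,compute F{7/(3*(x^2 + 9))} 7*pi*exp(-3*Abs(k))/9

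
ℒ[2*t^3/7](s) 12/ (7*s^4)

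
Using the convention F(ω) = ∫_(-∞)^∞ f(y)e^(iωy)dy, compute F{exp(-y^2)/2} sqrt(pi)*exp(-ω^2/4)/2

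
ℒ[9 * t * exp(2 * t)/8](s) 9/(8 * (s - 2)^2)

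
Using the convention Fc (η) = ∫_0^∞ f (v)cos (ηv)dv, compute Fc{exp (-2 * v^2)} sqrt (2) * sqrt (pi) * exp (-η^2/8)/4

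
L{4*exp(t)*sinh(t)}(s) 4/(s*(s - 2))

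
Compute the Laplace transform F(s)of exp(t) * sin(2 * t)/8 1/(4 * ((s - 1)^2 + 4))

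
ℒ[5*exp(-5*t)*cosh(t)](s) 5*(s + 5) /((s + 5) ^2 - 1) 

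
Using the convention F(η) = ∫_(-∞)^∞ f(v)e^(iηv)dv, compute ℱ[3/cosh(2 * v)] 3 * pi/(2 * cosh(pi * η/4))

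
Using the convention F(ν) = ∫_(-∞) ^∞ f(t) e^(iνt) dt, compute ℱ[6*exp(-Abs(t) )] 12/(ν^2 + 1) 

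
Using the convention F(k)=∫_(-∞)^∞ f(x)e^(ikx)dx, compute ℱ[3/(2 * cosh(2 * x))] 3 * pi/(4 * cosh(pi * k/4))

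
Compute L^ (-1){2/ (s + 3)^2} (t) 2 * t * exp (-3 * t)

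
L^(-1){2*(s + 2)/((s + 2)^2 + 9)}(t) 2*exp(-2*t)*cos(3*t)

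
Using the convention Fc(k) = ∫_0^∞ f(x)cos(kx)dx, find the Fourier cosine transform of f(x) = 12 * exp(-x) 12/(k^2 + 1)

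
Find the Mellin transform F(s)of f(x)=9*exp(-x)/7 9*gamma(s)/7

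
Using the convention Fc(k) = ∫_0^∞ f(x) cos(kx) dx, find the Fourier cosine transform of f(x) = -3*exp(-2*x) -6/(k^2 + 4) 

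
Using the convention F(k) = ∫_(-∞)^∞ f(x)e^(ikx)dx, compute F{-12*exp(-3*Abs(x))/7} -72/(7*k^2 + 63)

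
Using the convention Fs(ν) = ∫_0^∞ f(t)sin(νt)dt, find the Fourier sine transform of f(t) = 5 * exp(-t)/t 5 * atan(ν)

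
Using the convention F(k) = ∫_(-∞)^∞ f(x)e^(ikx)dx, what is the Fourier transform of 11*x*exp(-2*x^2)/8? 11*sqrt(2)*I*sqrt(pi)*k*exp(-k^2/8)/64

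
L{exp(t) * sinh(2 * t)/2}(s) 1/((s - 1)^2 - 4)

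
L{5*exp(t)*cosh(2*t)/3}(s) 5*(s - 1)/(3*((s - 1)^2 - 4))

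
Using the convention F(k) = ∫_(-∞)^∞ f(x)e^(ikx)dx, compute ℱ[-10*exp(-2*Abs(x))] -40/(k^2 + 4)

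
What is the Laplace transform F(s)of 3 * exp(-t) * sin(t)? 3/((s + 1)^2 + 1)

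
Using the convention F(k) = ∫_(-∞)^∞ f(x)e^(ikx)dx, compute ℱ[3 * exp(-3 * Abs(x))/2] 9/(k^2+9)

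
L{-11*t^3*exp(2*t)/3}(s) -22/(s - 2)^4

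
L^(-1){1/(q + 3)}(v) exp(-3*v)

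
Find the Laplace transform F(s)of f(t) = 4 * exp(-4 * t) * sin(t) 4/((s + 4)^2 + 1)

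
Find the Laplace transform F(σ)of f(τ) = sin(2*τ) 2/(σ^2 + 4)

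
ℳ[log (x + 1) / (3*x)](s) -pi*csc (pi*s) / (3*s - 3) 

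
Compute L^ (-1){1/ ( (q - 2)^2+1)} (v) exp (2 * v) * sin (v)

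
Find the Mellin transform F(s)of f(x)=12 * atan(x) -6 * pi * sec(pi * s/2)/s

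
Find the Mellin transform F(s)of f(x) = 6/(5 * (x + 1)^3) 3 * pi * (s - 2) * (s - 1)/(5 * sin(pi * s))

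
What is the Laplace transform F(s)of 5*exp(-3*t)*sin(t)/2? 5/(2*((s+3)^2+1))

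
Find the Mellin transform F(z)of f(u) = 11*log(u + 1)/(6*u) -11*pi*csc(pi*z)/(6*z - 6)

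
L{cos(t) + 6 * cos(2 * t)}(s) 6 * s/(s^2 + 4) + s/(s^2 + 1)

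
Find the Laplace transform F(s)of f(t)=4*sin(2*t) 8/(s^2 + 4)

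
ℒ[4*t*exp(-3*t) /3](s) 4/(3*(s + 3) ^2) 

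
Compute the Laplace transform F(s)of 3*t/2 3/(2*s^2)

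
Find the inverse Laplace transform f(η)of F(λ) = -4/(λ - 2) -4*exp(2*η)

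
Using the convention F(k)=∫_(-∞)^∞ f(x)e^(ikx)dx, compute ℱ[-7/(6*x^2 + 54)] -7*pi*exp(-3*Abs(k))/18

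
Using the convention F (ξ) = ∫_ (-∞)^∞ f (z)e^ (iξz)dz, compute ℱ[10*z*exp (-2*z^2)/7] 5*sqrt (2)*I*sqrt (pi)*ξ*exp (-ξ^2/8)/28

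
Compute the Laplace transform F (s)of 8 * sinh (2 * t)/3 16/ (3 * (s^2 - 4))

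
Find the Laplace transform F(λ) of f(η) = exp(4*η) 1/(λ - 4) 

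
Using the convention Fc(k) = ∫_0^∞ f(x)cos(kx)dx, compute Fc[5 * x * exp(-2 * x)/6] 5 * (4 - k^2)/(6 * (k^2 + 4)^2)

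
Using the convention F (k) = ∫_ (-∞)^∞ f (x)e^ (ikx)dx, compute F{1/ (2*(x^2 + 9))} pi*exp (-3*Abs (k))/6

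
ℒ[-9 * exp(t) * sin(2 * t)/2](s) -9/((s - 1)^2 + 4)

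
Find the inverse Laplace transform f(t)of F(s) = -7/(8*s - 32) -7*exp(4*t)/8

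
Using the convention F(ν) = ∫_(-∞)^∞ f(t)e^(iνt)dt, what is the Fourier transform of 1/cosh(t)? pi/cosh(pi*ν/2)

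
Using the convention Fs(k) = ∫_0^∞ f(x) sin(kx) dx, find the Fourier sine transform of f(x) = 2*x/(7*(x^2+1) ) pi*exp(-k) /7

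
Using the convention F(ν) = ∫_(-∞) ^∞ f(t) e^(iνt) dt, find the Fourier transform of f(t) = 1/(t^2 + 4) pi*exp(-2*Abs(ν) ) /2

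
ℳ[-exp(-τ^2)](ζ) -gamma(ζ/2)/2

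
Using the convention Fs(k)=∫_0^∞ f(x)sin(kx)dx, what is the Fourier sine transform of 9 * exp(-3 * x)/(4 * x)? 9 * atan(k/3)/4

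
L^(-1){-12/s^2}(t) -12*t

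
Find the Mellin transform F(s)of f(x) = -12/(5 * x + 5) -12 * pi * csc(pi * s)/5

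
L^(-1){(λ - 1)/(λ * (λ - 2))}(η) exp(η) * cosh(η)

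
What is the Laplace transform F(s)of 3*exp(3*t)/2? 3/(2*(s - 3))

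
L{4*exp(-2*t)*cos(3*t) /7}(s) 4*(s + 2) /(7*((s + 2) ^2 + 9) ) 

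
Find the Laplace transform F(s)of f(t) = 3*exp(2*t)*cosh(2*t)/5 3*(s - 2)/(5*s*(s - 4))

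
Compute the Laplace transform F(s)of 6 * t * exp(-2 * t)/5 6/(5 * (s + 2)^2)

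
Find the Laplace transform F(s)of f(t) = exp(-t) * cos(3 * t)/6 (s + 1)/(6 * ((s + 1)^2 + 9))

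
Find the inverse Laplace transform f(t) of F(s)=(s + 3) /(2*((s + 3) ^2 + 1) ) exp(-3*t)*cos(t) /2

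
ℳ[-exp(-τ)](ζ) -gamma(ζ)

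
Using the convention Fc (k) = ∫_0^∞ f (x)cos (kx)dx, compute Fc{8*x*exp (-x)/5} 8*(1 - k^2)/ (5*(k^2 + 1)^2)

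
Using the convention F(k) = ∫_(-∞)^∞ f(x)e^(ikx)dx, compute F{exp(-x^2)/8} sqrt(pi)*exp(-k^2/4)/8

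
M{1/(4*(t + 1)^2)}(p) (-pi*p + pi)/(4*sin(pi*p))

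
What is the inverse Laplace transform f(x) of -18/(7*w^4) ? -3*x^3/7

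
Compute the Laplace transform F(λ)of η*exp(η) (λ - 1)^(-2)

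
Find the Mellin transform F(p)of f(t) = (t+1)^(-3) pi * (p - 2) * (p - 1)/(2 * sin(pi * p))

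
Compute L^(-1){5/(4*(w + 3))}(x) 5*exp(-3*x)/4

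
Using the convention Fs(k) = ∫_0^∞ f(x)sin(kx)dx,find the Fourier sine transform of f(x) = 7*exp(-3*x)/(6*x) 7*atan(k/3)/6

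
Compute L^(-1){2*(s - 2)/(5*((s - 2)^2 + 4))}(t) 2*exp(2*t)*cos(2*t)/5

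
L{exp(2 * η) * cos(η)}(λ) (λ - 2)/((λ - 2)^2 + 1)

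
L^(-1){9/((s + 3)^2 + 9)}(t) 3*exp(-3*t)*sin(3*t)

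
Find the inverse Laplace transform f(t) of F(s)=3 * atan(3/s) 3 * sin(3 * t) /t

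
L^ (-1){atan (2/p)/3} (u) sin (2*u)/ (3*u)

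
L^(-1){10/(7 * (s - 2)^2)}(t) 10 * t * exp(2 * t)/7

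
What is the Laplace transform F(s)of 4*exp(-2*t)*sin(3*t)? 12/((s + 2)^2 + 9)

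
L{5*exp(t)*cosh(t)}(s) 5*(s - 1)/(s*(s - 2))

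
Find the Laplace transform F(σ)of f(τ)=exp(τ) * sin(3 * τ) 3/((σ - 1)^2 + 9)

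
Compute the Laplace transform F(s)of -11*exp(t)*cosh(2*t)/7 11*(1 - s)/(7*((s - 1)^2 - 4))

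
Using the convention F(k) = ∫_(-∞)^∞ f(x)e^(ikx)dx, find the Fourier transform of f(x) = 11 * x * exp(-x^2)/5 11 * I * sqrt(pi) * k * exp(-k^2/4)/10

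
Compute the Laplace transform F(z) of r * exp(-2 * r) (z+2) ^(-2) 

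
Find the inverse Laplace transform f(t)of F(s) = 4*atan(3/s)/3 4*sin(3*t)/(3*t)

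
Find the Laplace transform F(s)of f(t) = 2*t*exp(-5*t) 2/(s + 5)^2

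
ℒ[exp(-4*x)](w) 1/(w + 4) 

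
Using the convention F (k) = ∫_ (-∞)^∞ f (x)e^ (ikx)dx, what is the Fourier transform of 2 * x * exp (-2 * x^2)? sqrt (2) * I * sqrt (pi) * k * exp (-k^2/8)/4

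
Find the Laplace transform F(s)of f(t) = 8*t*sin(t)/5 16*s/(5*(s^2 + 1)^2)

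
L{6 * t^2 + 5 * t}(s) 12/s^3 + 5/s^2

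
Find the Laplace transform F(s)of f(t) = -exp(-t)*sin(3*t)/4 -3/(4*(s + 1)^2 + 36)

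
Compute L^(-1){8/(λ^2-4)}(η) 4*sinh(2*η)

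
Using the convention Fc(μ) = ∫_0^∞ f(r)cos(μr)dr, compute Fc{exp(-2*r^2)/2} sqrt(2)*sqrt(pi)*exp(-μ^2/8)/8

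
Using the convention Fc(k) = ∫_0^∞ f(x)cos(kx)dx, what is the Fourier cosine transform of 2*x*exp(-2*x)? 2*(4 - k^2)/(k^2 + 4)^2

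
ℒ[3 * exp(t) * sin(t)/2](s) 3/(2 * ((s - 1)^2+1))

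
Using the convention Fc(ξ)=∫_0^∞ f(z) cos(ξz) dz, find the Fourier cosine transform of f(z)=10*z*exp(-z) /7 10*(1 - ξ^2) /(7*(ξ^2 + 1) ^2) 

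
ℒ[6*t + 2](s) 6/s^2 + 2/s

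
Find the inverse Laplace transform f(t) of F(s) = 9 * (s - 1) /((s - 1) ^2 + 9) 9 * exp(t) * cos(3 * t) 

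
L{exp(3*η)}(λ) 1/(λ - 3)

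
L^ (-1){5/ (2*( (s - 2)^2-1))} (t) 5*exp (2*t)*sinh (t)/2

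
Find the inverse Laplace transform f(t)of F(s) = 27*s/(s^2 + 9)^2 9*t*sin(3*t)/2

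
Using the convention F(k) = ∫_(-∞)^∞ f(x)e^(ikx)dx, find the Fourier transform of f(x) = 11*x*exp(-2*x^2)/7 11*sqrt(2)*I*sqrt(pi)*k*exp(-k^2/8)/56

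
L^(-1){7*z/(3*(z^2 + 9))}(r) 7*cos(3*r)/3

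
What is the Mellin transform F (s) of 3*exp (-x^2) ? 3*gamma (s/2) /2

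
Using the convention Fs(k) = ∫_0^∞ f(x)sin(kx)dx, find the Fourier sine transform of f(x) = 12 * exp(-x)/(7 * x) 12 * atan(k)/7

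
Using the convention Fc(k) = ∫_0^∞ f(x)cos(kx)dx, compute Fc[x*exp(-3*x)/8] (9 - k^2)/(8*(k^2 + 9)^2)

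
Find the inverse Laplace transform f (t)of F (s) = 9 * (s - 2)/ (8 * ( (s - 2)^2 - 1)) 9 * exp (2 * t) * cosh (t)/8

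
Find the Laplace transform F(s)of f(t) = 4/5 4/(5*s)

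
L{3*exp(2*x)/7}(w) 3/(7*(w - 2))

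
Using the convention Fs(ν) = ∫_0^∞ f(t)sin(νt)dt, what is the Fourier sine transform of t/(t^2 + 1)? pi * exp(-ν)/2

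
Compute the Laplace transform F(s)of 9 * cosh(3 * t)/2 9 * s/(2 * (s^2 - 9))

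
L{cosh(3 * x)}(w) w/(w^2 - 9)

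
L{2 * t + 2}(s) 2/s^2 + 2/s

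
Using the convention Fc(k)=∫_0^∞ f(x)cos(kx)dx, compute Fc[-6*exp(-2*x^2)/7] -3*sqrt(2)*sqrt(pi)*exp(-k^2/8)/14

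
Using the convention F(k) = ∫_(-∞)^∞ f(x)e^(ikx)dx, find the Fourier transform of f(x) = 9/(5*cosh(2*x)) 9*pi/(10*cosh(pi*k/4))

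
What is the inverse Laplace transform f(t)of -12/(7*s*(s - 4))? -6*exp(2*t)*sinh(2*t)/7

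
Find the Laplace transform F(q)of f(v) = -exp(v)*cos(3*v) (1 - q)/((q - 1)^2 + 9)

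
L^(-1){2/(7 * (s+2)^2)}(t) 2 * t * exp(-2 * t)/7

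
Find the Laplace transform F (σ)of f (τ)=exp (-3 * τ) 1/ (σ + 3)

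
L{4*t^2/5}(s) 8/(5*s^3)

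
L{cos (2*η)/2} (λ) λ/ (2*(λ^2 + 4))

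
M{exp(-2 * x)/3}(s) gamma(s)/(3 * 2^s)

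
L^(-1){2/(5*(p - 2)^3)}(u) u^2*exp(2*u)/5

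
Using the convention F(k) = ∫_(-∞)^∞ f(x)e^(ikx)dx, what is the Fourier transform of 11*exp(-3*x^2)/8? 11*sqrt(3)*sqrt(pi)*exp(-k^2/12)/24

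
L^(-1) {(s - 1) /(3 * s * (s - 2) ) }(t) exp(t) * cosh(t) /3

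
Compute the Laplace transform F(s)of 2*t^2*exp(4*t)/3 4/(3*(s - 4)^3)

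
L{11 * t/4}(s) 11/(4 * s^2)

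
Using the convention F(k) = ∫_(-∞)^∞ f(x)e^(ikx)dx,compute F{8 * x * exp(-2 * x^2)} sqrt(2) * I * sqrt(pi) * k * exp(-k^2/8)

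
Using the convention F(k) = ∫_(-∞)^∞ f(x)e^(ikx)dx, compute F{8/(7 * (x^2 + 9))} 8 * pi * exp(-3 * Abs(k))/21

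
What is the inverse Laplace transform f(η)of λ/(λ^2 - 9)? cosh(3 * η)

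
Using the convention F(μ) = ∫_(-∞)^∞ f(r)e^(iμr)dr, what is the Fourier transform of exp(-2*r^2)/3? sqrt(2)*sqrt(pi)*exp(-μ^2/8)/6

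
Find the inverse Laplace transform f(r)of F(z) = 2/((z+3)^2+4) exp(-3 * r) * sin(2 * r)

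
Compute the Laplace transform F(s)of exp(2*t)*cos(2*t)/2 (s - 2)/(2*((s - 2)^2 + 4))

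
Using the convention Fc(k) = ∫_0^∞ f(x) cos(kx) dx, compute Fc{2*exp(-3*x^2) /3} sqrt(3)*sqrt(pi)*exp(-k^2/12) /9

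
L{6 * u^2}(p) 12/p^3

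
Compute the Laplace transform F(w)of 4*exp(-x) 4/(w+1)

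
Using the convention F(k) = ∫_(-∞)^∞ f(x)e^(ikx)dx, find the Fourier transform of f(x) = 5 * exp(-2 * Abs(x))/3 20/(3 * (k^2 + 4))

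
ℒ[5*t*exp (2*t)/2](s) 5/ (2*(s - 2)^2)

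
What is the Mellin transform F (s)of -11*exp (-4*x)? -11*gamma (s)/4^s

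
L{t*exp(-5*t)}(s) (s+5)^(-2)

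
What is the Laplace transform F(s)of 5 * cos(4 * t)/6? 5 * s/(6 * (s^2 + 16))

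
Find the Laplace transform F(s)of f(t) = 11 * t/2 11/(2 * s^2)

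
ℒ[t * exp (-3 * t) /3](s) 1/ (3 * (s+3) ^2) 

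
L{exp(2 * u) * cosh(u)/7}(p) (p - 2)/(7 * ((p - 2)^2-1))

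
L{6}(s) 6/s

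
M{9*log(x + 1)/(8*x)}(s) -9*pi*csc(pi*s)/(8*s - 8)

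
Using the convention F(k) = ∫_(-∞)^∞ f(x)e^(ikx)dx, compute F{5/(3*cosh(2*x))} 5*pi/(6*cosh(pi*k/4))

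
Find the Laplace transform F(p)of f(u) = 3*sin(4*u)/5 12/(5*(p^2 + 16))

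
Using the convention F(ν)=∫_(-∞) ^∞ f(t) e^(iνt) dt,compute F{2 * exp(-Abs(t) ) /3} 4/(3 * (ν^2+1) ) 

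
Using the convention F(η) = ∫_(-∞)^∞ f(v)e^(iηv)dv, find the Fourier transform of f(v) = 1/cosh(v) pi/cosh(pi*η/2)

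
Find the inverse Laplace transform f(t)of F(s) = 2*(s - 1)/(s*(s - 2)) 2*exp(t)*cosh(t)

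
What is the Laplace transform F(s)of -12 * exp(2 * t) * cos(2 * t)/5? 12 * (2 - s)/(5 * ((s - 2)^2 + 4))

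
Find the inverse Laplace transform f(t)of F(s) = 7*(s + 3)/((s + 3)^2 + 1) 7*exp(-3*t)*cos(t)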